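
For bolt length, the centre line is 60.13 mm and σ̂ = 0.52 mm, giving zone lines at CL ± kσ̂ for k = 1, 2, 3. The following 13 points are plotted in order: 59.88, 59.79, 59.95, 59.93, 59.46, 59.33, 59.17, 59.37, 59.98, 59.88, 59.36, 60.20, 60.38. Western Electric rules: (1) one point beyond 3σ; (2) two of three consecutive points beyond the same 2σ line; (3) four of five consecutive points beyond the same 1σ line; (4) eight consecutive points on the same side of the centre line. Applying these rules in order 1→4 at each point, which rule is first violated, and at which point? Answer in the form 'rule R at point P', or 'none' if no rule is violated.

rule 3 at point 8

Zone of each point (C = within 1σ̂, B = 1σ̂–2σ̂, A = 2σ̂–3σ̂, * = beyond 3σ̂; sign = side of CL): 1:-C, 2:-C, 3:-C, 4:-C, 5:-B, 6:-B, 7:-B, 8:-B, 9:-C, 10:-C, 11:-B, 12:+C, 13:+C
Rule 3 (four of five consecutive points beyond the same 1σ limit) is satisfied at point 8.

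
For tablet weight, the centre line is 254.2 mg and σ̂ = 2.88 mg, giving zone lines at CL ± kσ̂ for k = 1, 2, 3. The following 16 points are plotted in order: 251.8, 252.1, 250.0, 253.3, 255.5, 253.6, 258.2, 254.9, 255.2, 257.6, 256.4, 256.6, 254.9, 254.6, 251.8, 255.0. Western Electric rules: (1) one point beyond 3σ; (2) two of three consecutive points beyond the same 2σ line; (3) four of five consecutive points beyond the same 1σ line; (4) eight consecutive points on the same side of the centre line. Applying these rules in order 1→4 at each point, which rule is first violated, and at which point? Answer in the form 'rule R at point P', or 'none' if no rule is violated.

Zone of each point (C = within 1σ̂, B = 1σ̂–2σ̂, A = 2σ̂–3σ̂, * = beyond 3σ̂; sign = side of CL): 1:-C, 2:-C, 3:-B, 4:-C, 5:+C, 6:-C, 7:+B, 8:+C, 9:+C, 10:+B, 11:+C, 12:+C, 13:+C, 14:+C, 15:-C, 16:+C
Rule 4 (eight consecutive points on the same side of the centre line) is satisfied at point 14.

rule 4 at point 14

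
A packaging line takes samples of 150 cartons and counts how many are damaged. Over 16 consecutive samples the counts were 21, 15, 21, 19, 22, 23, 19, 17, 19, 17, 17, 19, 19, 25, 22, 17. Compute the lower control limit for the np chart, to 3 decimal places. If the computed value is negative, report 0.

7.143

p̄ = Σdᵢ / (k·n) = 312 / (16 × 150) = 0.13000
LCL = np̄ − 3·√(np̄(1−p̄)) = 19.5000 − 3 × 4.1189 = 7.1434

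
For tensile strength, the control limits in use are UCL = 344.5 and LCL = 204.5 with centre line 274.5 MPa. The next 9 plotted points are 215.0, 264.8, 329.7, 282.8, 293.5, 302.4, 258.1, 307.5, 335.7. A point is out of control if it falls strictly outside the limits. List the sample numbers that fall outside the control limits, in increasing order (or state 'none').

none

All 9 points lie within [204.5, 344.5].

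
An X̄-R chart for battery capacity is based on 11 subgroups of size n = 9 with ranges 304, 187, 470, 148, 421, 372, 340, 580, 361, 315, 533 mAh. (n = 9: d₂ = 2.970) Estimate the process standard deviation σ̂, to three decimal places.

R̄ = (304 + 187 + 470 + 148 + 421 + 372 + 340 + 580 + 361 + 315 + 533) / 11 = 366.4545
σ̂ = R̄ / d₂ = 366.4545 / 2.970 = 123.3854

123.385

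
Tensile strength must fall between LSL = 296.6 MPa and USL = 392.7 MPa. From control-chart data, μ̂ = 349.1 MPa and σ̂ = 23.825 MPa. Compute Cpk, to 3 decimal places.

0.610

Cpu = (USL − μ̂) / (3σ̂) = (392.7 − 349.1) / (3 × 23.825) = 0.6100; Cpl = (μ̂ − LSL) / (3σ̂) = (349.1 − 296.6) / (3 × 23.825) = 0.7345; Cpk = min(Cpu, Cpl) = 0.6100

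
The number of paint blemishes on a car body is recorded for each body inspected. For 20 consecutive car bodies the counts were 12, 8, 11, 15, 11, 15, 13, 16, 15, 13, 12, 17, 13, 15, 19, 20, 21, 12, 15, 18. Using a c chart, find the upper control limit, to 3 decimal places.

c̄ = (12 + 8 + 11 + 15 + 11 + 15 + 13 + 16 + 15 + 13 + 12 + 17 + 13 + 15 + 19 + 20 + 21 + 12 + 15 + 18) / 20 = 291 / 20 = 14.5500
UCL = c̄ + 3√c̄ = 14.5500 + 3 × √14.5500 = 14.5500 + 3 × 3.8144 = 25.9933

25.993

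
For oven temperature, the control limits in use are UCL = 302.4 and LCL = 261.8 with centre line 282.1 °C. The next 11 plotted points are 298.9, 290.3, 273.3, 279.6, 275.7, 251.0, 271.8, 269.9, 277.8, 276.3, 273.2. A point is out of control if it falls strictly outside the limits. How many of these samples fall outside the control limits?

Compare each point to [261.8, 302.4]: sample 6 = 251.0 < LCL.

1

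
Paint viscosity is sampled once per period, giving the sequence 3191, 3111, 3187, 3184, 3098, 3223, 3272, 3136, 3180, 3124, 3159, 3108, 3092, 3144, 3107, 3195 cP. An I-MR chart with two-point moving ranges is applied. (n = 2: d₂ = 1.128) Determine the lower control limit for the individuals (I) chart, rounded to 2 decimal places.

2991.33

X̄ = (3191 + 3111 + 3187 + 3184 + 3098 + 3223 + 3272 + 3136 + 3180 + 3124 + 3159 + 3108 + 3092 + 3144 + 3107 + 3195) / 16 = 3156.9375
Moving ranges: 80, 76, 3, 86, 125, 49, 136, 44, 56, 35, 51, 16, 52, 37, 88; M̄R̄ = 934.0000 / 15 = 62.2667
LCL = X̄ − 3·M̄R̄/d₂ = 3156.9375 − 3 × 62.2667 / 1.128 = 2991.3347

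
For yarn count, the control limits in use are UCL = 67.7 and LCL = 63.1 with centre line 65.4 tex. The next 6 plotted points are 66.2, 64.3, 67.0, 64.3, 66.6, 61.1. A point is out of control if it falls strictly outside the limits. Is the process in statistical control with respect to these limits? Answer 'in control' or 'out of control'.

Compare each point to [63.1, 67.7]: sample 6 = 61.1 < LCL.

out of control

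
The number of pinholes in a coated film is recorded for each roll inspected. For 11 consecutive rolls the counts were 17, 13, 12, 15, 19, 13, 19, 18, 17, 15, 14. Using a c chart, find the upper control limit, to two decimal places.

27.50

c̄ = (17 + 13 + 12 + 15 + 19 + 13 + 19 + 18 + 17 + 15 + 14) / 11 = 172 / 11 = 15.6364
UCL = c̄ + 3√c̄ = 15.6364 + 3 × √15.6364 = 15.6364 + 3 × 3.9543 = 27.4992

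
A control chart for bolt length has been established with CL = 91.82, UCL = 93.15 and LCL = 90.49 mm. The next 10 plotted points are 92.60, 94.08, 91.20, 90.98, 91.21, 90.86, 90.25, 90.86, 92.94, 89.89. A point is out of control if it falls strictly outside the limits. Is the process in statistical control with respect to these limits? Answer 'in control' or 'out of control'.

Compare each point to [90.49, 93.15]: sample 2 = 94.08 > UCL; sample 7 = 90.25 < LCL; sample 10 = 89.89 < LCL.

out of control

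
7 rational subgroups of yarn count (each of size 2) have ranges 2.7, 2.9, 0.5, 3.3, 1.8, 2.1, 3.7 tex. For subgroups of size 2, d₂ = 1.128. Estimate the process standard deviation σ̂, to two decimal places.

2.15

R̄ = (2.7 + 2.9 + 0.5 + 3.3 + 1.8 + 2.1 + 3.7) / 7 = 2.4286
σ̂ = R̄ / d₂ = 2.4286 / 1.128 = 2.1530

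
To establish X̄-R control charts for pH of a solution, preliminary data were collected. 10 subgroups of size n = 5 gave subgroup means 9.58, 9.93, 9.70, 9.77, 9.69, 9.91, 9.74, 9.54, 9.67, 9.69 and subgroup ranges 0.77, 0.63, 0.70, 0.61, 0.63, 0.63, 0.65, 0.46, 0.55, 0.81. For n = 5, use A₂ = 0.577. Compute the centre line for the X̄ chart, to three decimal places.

X̄̄ = (9.58 + 9.93 + 9.70 + 9.77 + 9.69 + 9.91 + 9.74 + 9.54 + 9.67 + 9.69) / 10 = 97.2200 / 10 = 9.7220
CL = X̄̄ = 9.7220

9.722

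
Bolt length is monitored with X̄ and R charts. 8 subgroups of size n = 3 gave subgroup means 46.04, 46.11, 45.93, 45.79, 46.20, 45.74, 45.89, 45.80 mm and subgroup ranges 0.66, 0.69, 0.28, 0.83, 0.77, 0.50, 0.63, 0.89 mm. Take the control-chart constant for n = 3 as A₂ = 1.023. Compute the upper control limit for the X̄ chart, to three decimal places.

46.609

X̄̄ = (46.04 + 46.11 + 45.93 + 45.79 + 46.20 + 45.74 + 45.89 + 45.80) / 8 = 367.5000 / 8 = 45.9375
R̄ = (0.66 + 0.69 + 0.28 + 0.83 + 0.77 + 0.50 + 0.63 + 0.89) / 8 = 5.2500 / 8 = 0.6562
UCL = X̄̄ + A₂·R̄ = 45.9375 + 1.023 × 0.6562 = 46.6088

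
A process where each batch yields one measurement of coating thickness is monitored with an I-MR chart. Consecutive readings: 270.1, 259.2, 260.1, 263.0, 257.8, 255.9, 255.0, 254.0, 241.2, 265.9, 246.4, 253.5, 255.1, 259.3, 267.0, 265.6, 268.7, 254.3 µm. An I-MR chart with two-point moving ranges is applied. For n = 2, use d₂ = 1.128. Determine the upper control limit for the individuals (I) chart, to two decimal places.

277.25

X̄ = (270.1 + 259.2 + 260.1 + 263.0 + 257.8 + 255.9 + 255.0 + 254.0 + 241.2 + 265.9 + 246.4 + 253.5 + 255.1 + 259.3 + 267.0 + 265.6 + 268.7 + 254.3) / 18 = 258.4500
Moving ranges: 10.9, 0.9, 2.9, 5.2, 1.9, 0.9, 1.0, 12.8, 24.7, 19.5, 7.1, 1.6, 4.2, 7.7, 1.4, 3.1, 14.4; M̄R̄ = 120.2000 / 17 = 7.0706
UCL = X̄ + 3·M̄R̄/d₂ = 258.4500 + 3 × 7.0706 / 1.128 = 277.2548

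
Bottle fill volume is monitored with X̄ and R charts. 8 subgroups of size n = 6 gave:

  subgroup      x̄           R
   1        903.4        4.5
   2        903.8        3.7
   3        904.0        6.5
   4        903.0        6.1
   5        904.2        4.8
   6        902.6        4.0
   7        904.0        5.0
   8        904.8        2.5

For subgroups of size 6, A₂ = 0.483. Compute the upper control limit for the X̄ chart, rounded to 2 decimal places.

X̄̄ = (903.4 + 903.8 + 904.0 + 903.0 + 904.2 + 902.6 + 904.0 + 904.8) / 8 = 7229.8000 / 8 = 903.7250
R̄ = (4.5 + 3.7 + 6.5 + 6.1 + 4.8 + 4.0 + 5.0 + 2.5) / 8 = 37.1000 / 8 = 4.6375
UCL = X̄̄ + A₂·R̄ = 903.7250 + 0.483 × 4.6375 = 905.9649

905.96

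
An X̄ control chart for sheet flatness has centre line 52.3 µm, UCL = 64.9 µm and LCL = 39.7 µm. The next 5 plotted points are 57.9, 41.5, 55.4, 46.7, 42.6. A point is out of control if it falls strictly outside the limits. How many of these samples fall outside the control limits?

All 5 points lie within [39.7, 64.9].

0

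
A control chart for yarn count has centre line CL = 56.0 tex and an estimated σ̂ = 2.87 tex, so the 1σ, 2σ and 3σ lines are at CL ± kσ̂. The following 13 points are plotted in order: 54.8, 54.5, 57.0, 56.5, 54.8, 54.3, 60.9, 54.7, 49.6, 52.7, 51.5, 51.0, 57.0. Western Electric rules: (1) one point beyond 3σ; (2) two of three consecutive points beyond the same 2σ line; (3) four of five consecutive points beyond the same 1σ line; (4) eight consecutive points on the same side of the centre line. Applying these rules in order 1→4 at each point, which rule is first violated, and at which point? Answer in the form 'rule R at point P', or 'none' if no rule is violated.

Zone of each point (C = within 1σ̂, B = 1σ̂–2σ̂, A = 2σ̂–3σ̂, * = beyond 3σ̂; sign = side of CL): 1:-C, 2:-C, 3:+C, 4:+C, 5:-C, 6:-C, 7:+B, 8:-C, 9:-A, 10:-B, 11:-B, 12:-B, 13:+C
Rule 3 (four of five consecutive points beyond the same 1σ limit) is satisfied at point 12.

rule 3 at point 12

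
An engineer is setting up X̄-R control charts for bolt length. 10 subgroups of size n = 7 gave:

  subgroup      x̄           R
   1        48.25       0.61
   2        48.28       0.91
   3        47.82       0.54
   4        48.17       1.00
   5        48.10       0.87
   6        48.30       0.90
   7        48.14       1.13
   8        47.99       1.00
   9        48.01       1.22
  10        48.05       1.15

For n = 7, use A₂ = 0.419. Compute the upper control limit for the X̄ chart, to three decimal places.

X̄̄ = (48.25 + 48.28 + 47.82 + 48.17 + 48.10 + 48.30 + 48.14 + 47.99 + 48.01 + 48.05) / 10 = 481.1100 / 10 = 48.1110
R̄ = (0.61 + 0.91 + 0.54 + 1.00 + 0.87 + 0.90 + 1.13 + 1.00 + 1.22 + 1.15) / 10 = 9.3300 / 10 = 0.9330
UCL = X̄̄ + A₂·R̄ = 48.1110 + 0.419 × 0.9330 = 48.5019

48.502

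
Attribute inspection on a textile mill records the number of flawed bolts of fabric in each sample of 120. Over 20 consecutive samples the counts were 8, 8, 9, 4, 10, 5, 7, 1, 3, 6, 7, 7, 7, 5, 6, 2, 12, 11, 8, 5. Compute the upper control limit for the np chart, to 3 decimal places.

p̄ = Σdᵢ / (k·n) = 131 / (20 × 120) = 0.05458
UCL = np̄ + 3·√(np̄(1−p̄)) = 6.5500 + 3 × √(6.5500×0.94542) = 6.5500 + 3 × 2.4885 = 14.0154

14.015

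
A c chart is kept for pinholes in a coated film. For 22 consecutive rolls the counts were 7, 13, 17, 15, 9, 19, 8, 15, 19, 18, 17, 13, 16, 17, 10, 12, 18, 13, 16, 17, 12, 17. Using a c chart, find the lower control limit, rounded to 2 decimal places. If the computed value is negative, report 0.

c̄ = (7 + 13 + 17 + 15 + 9 + 19 + 8 + 15 + 19 + 18 + 17 + 13 + 16 + 17 + 10 + 12 + 18 + 13 + 16 + 17 + 12 + 17) / 22 = 318 / 22 = 14.4545
LCL = c̄ − 3√c̄ = 14.4545 − 3 × 3.8019 = 3.0488

3.05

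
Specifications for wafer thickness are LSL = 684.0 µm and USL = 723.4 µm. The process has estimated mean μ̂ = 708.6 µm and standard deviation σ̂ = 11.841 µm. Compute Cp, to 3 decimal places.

Cp = (USL − LSL) / (6σ̂) = (723.4 − 684.0) / (6 × 11.841) = 39.4000 / 71.0460 = 0.5546

0.555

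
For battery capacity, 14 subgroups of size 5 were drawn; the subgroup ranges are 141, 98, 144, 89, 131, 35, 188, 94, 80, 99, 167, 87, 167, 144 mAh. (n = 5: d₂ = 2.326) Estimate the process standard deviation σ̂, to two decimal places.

51.10

R̄ = (141 + 98 + 144 + 89 + 131 + 35 + 188 + 94 + 80 + 99 + 167 + 87 + 167 + 144) / 14 = 118.8571
σ̂ = R̄ / d₂ = 118.8571 / 2.326 = 51.0994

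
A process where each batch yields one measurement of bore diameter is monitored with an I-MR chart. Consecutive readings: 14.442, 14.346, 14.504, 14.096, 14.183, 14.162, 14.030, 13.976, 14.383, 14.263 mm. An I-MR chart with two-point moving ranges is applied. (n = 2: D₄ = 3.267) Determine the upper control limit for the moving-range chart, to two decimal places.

0.54

Moving ranges: 0.096, 0.158, 0.408, 0.087, 0.021, 0.132, 0.054, 0.407, 0.120; M̄R̄ = 1.4830 / 9 = 0.1648
UCL_MR = D₄·M̄R̄ = 3.267 × 0.1648 = 0.5383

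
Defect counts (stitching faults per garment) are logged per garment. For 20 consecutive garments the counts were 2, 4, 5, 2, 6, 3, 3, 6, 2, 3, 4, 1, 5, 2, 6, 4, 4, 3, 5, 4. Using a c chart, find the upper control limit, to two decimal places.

9.47

c̄ = (2 + 4 + 5 + 2 + 6 + 3 + 3 + 6 + 2 + 3 + 4 + 1 + 5 + 2 + 6 + 4 + 4 + 3 + 5 + 4) / 20 = 74 / 20 = 3.7000
UCL = c̄ + 3√c̄ = 3.7000 + 3 × √3.7000 = 3.7000 + 3 × 1.9235 = 9.4706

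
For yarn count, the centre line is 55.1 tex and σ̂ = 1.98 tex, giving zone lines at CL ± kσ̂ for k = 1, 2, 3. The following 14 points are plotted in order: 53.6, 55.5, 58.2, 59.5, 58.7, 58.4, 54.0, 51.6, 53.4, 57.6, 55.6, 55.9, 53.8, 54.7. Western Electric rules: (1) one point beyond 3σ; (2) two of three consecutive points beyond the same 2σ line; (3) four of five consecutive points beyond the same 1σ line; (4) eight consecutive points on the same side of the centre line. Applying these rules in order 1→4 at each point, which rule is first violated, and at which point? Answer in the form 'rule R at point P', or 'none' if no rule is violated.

Zone of each point (C = within 1σ̂, B = 1σ̂–2σ̂, A = 2σ̂–3σ̂, * = beyond 3σ̂; sign = side of CL): 1:-C, 2:+C, 3:+B, 4:+A, 5:+B, 6:+B, 7:-C, 8:-B, 9:-C, 10:+B, 11:+C, 12:+C, 13:-C, 14:-C
Rule 3 (four of five consecutive points beyond the same 1σ limit) is satisfied at point 6.

rule 3 at point 6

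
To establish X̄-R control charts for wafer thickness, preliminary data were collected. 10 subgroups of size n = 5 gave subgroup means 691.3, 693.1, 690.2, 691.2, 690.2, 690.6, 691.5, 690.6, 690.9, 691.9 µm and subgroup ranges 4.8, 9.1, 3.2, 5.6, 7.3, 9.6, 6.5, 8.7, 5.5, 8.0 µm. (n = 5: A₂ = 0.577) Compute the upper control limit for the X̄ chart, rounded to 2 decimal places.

695.09

X̄̄ = (691.3 + 693.1 + 690.2 + 691.2 + 690.2 + 690.6 + 691.5 + 690.6 + 690.9 + 691.9) / 10 = 6911.5000 / 10 = 691.1500
R̄ = (4.8 + 9.1 + 3.2 + 5.6 + 7.3 + 9.6 + 6.5 + 8.7 + 5.5 + 8.0) / 10 = 68.3000 / 10 = 6.8300
UCL = X̄̄ + A₂·R̄ = 691.1500 + 0.577 × 6.8300 = 695.0909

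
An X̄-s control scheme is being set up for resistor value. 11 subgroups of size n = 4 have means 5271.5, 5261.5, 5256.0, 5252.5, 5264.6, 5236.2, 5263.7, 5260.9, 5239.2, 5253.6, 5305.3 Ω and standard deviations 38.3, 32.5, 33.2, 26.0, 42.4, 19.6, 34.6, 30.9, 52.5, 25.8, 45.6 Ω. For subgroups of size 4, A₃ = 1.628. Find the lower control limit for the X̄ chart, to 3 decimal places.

X̄̄ = (5271.5 + 5261.5 + 5256.0 + 5252.5 + 5264.6 + 5236.2 + 5263.7 + 5260.9 + 5239.2 + 5253.6 + 5305.3) / 11 = 5260.4545
s̄ = (38.3 + 32.5 + 33.2 + 26.0 + 42.4 + 19.6 + 34.6 + 30.9 + 52.5 + 25.8 + 45.6) / 11 = 34.6727
LCL = X̄̄ − A₃·s̄ = 5260.4545 − 1.628 × 34.6727 = 5204.0073

5204.007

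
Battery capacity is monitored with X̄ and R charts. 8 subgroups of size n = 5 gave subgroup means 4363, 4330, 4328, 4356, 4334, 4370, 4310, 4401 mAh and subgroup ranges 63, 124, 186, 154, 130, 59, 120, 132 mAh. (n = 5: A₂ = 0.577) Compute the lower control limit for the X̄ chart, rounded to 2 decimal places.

X̄̄ = (4363 + 4330 + 4328 + 4356 + 4334 + 4370 + 4310 + 4401) / 8 = 34792.0000 / 8 = 4349.0000
R̄ = (63 + 124 + 186 + 154 + 130 + 59 + 120 + 132) / 8 = 968.0000 / 8 = 121.0000
LCL = X̄̄ − A₂·R̄ = 4349.0000 − 0.577 × 121.0000 = 4279.1830

4279.18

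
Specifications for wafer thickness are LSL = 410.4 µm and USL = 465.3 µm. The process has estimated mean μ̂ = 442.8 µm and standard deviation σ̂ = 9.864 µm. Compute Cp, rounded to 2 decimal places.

0.93

Cp = (USL − LSL) / (6σ̂) = (465.3 − 410.4) / (6 × 9.864) = 54.9000 / 59.1840 = 0.9276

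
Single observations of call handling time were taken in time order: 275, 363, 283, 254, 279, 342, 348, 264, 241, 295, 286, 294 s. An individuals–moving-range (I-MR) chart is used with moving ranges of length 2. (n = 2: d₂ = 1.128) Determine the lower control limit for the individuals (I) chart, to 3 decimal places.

X̄ = (275 + 363 + 283 + 254 + 279 + 342 + 348 + 264 + 241 + 295 + 286 + 294) / 12 = 293.6667
Moving ranges: 88, 80, 29, 25, 63, 6, 84, 23, 54, 9, 8; M̄R̄ = 469.0000 / 11 = 42.6364
LCL = X̄ − 3·M̄R̄/d₂ = 293.6667 − 3 × 42.6364 / 1.128 = 180.2721

180.272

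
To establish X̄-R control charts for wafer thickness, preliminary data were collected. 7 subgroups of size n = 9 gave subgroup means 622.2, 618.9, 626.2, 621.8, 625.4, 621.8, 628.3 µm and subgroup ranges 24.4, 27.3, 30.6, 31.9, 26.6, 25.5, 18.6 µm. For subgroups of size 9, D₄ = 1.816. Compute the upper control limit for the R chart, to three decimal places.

47.968

R̄ = (24.4 + 27.3 + 30.6 + 31.9 + 26.6 + 25.5 + 18.6) / 7 = 184.9000 / 7 = 26.4143
UCL_R = D₄·R̄ = 1.816 × 26.4143 = 47.9683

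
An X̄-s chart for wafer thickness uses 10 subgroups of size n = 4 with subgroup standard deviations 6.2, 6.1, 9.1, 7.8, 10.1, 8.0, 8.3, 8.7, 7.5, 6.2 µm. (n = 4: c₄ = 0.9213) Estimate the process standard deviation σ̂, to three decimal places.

s̄ = (6.2 + 6.1 + 9.1 + 7.8 + 10.1 + 8.0 + 8.3 + 8.7 + 7.5 + 6.2) / 10 = 7.8000
σ̂ = s̄ / c₄ = 7.8000 / 0.9213 = 8.4663

8.466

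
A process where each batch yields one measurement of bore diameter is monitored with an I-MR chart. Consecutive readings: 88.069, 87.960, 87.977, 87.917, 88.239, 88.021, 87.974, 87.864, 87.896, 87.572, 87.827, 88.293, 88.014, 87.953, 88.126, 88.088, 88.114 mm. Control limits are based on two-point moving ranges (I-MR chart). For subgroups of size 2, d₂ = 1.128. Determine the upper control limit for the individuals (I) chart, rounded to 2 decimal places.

X̄ = (88.069 + 87.960 + 87.977 + 87.917 + 88.239 + 88.021 + 87.974 + 87.864 + 87.896 + 87.572 + 87.827 + 88.293 + 88.014 + 87.953 + 88.126 + 88.088 + 88.114) / 17 = 87.9944
Moving ranges: 0.109, 0.017, 0.060, 0.322, 0.218, 0.047, 0.110, 0.032, 0.324, 0.255, 0.466, 0.279, 0.061, 0.173, 0.038, 0.026; M̄R̄ = 2.5370 / 16 = 0.1586
UCL = X̄ + 3·M̄R̄/d₂ = 87.9944 + 3 × 0.1586 / 1.128 = 88.4161

88.42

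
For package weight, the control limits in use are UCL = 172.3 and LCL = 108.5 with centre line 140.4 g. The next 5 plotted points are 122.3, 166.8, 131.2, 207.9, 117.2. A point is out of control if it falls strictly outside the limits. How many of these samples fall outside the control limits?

1

Compare each point to [108.5, 172.3]: sample 4 = 207.9 > UCL.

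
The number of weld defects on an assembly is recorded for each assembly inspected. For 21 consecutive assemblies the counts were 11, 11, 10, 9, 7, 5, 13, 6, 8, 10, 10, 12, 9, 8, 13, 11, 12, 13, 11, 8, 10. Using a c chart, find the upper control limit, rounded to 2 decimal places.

c̄ = (11 + 11 + 10 + 9 + 7 + 5 + 13 + 6 + 8 + 10 + 10 + 12 + 9 + 8 + 13 + 11 + 12 + 13 + 11 + 8 + 10) / 21 = 207 / 21 = 9.8571
UCL = c̄ + 3√c̄ = 9.8571 + 3 × √9.8571 = 9.8571 + 3 × 3.1396 = 19.2760

19.28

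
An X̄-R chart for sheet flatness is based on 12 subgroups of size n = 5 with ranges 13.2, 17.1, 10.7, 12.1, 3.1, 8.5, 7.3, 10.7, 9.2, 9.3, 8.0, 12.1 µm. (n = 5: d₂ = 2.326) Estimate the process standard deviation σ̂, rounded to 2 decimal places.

4.35

R̄ = (13.2 + 17.1 + 10.7 + 12.1 + 3.1 + 8.5 + 7.3 + 10.7 + 9.2 + 9.3 + 8.0 + 12.1) / 12 = 10.1083
σ̂ = R̄ / d₂ = 10.1083 / 2.326 = 4.3458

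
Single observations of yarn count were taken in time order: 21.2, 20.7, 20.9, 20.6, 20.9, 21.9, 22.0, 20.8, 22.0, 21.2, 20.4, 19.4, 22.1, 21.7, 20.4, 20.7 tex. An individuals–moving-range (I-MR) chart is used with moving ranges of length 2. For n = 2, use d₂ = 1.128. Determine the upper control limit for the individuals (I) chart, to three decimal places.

X̄ = (21.2 + 20.7 + 20.9 + 20.6 + 20.9 + 21.9 + 22.0 + 20.8 + 22.0 + 21.2 + 20.4 + 19.4 + 22.1 + 21.7 + 20.4 + 20.7) / 16 = 21.0562
Moving ranges: 0.5, 0.2, 0.3, 0.3, 1.0, 0.1, 1.2, 1.2, 0.8, 0.8, 1.0, 2.7, 0.4, 1.3, 0.3; M̄R̄ = 12.1000 / 15 = 0.8067
UCL = X̄ + 3·M̄R̄/d₂ = 21.0562 + 3 × 0.8067 / 1.128 = 23.2016

23.202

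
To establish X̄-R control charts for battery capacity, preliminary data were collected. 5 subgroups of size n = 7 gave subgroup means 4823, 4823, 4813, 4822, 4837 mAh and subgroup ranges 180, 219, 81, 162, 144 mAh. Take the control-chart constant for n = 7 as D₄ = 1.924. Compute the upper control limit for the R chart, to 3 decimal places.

302.453

R̄ = (180 + 219 + 81 + 162 + 144) / 5 = 786.0000 / 5 = 157.2000
UCL_R = D₄·R̄ = 1.924 × 157.2000 = 302.4528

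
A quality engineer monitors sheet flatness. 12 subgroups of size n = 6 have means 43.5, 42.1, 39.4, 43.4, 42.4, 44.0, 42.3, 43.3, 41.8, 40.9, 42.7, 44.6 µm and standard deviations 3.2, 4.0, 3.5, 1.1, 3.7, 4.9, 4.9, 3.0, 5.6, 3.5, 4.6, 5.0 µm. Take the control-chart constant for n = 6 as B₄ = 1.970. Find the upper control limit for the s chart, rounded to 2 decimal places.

7.72

s̄ = (3.2 + 4.0 + 3.5 + 1.1 + 3.7 + 4.9 + 4.9 + 3.0 + 5.6 + 3.5 + 4.6 + 5.0) / 12 = 3.9167
UCL_s = B₄·s̄ = 1.970 × 3.9167 = 7.7158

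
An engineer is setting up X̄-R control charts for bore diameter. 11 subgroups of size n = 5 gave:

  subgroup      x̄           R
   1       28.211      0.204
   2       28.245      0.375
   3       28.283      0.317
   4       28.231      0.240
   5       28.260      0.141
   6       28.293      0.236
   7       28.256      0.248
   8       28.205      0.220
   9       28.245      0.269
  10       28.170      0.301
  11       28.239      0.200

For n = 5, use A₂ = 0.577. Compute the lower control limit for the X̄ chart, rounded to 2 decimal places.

28.10

X̄̄ = (28.211 + 28.245 + 28.283 + 28.231 + 28.260 + 28.293 + 28.256 + 28.205 + 28.245 + 28.170 + 28.239) / 11 = 310.6380 / 11 = 28.2398
R̄ = (0.204 + 0.375 + 0.317 + 0.240 + 0.141 + 0.236 + 0.248 + 0.220 + 0.269 + 0.301 + 0.200) / 11 = 2.7510 / 11 = 0.2501
LCL = X̄̄ − A₂·R̄ = 28.2398 − 0.577 × 0.2501 = 28.0955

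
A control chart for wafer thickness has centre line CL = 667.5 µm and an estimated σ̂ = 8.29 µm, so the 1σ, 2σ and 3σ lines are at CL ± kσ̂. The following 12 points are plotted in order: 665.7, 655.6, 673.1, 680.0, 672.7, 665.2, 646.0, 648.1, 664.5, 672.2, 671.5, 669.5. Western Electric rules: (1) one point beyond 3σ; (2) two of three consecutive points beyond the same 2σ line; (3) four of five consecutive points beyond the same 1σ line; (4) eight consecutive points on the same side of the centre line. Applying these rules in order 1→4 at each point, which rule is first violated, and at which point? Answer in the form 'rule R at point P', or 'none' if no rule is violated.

Zone of each point (C = within 1σ̂, B = 1σ̂–2σ̂, A = 2σ̂–3σ̂, * = beyond 3σ̂; sign = side of CL): 1:-C, 2:-B, 3:+C, 4:+B, 5:+C, 6:-C, 7:-A, 8:-A, 9:-C, 10:+C, 11:+C, 12:+C
Rule 2 (two of three consecutive points beyond the same 2σ limit) is satisfied at point 8.

rule 2 at point 8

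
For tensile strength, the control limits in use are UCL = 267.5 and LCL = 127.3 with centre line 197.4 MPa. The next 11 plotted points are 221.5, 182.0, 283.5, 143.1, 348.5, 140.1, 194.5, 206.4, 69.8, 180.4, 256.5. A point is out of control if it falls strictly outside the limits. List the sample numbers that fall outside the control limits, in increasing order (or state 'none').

Compare each point to [127.3, 267.5]: sample 3 = 283.5 > UCL; sample 5 = 348.5 > UCL; sample 9 = 69.8 < LCL.

3, 5, 9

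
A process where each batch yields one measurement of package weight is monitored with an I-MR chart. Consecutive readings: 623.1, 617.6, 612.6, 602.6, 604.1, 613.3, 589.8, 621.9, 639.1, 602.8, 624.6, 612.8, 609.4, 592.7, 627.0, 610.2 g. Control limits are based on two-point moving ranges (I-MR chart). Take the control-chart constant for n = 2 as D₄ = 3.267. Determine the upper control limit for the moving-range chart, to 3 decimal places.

Moving ranges: 5.5, 5.0, 10.0, 1.5, 9.2, 23.5, 32.1, 17.2, 36.3, 21.8, 11.8, 3.4, 16.7, 34.3, 16.8; M̄R̄ = 245.1000 / 15 = 16.3400
UCL_MR = D₄·M̄R̄ = 3.267 × 16.3400 = 53.3828

53.383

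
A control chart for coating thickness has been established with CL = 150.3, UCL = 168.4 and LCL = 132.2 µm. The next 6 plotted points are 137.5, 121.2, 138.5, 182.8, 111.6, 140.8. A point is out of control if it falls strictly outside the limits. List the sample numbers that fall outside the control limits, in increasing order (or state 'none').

2, 4, 5

Compare each point to [132.2, 168.4]: sample 2 = 121.2 < LCL; sample 4 = 182.8 > UCL; sample 5 = 111.6 < LCL.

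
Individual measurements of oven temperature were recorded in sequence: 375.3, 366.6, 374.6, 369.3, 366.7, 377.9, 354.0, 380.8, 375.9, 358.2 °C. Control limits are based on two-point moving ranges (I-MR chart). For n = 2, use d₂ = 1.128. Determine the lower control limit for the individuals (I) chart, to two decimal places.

X̄ = (375.3 + 366.6 + 374.6 + 369.3 + 366.7 + 377.9 + 354.0 + 380.8 + 375.9 + 358.2) / 10 = 369.9300
Moving ranges: 8.7, 8.0, 5.3, 2.6, 11.2, 23.9, 26.8, 4.9, 17.7; M̄R̄ = 109.1000 / 9 = 12.1222
LCL = X̄ − 3·M̄R̄/d₂ = 369.9300 − 3 × 12.1222 / 1.128 = 337.6900

337.69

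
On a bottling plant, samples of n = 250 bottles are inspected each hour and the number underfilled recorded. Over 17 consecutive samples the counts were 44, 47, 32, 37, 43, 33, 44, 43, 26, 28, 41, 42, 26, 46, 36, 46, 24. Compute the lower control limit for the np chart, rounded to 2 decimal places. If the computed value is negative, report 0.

p̄ = Σdᵢ / (k·n) = 638 / (17 × 250) = 0.15012
LCL = np̄ − 3·√(np̄(1−p̄)) = 37.5294 − 3 × 5.6476 = 20.5866

20.59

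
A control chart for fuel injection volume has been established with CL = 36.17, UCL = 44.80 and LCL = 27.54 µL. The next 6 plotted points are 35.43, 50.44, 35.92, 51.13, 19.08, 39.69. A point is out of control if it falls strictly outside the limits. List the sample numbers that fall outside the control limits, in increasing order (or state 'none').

Compare each point to [27.54, 44.80]: sample 2 = 50.44 > UCL; sample 4 = 51.13 > UCL; sample 5 = 19.08 < LCL.

2, 4, 5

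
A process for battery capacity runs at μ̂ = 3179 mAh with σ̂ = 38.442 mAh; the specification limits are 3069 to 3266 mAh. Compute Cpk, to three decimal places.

0.754

Cpu = (USL − μ̂) / (3σ̂) = (3266 − 3179) / (3 × 38.442) = 0.7544; Cpl = (μ̂ − LSL) / (3σ̂) = (3179 − 3069) / (3 × 38.442) = 0.9538; Cpk = min(Cpu, Cpl) = 0.7544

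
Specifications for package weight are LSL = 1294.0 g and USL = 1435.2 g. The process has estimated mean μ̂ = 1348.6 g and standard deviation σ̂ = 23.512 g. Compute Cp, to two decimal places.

Cp = (USL − LSL) / (6σ̂) = (1435.2 − 1294.0) / (6 × 23.512) = 141.2000 / 141.0720 = 1.0009

1.00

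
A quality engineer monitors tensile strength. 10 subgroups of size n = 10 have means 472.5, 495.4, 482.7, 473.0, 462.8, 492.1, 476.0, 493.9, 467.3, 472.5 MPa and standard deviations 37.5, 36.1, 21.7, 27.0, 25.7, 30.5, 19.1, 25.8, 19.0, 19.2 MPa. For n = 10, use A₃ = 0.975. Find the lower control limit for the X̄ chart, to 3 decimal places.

453.314

X̄̄ = (472.5 + 495.4 + 482.7 + 473.0 + 462.8 + 492.1 + 476.0 + 493.9 + 467.3 + 472.5) / 10 = 478.8200
s̄ = (37.5 + 36.1 + 21.7 + 27.0 + 25.7 + 30.5 + 19.1 + 25.8 + 19.0 + 19.2) / 10 = 26.1600
LCL = X̄̄ − A₃·s̄ = 478.8200 − 0.975 × 26.1600 = 453.3140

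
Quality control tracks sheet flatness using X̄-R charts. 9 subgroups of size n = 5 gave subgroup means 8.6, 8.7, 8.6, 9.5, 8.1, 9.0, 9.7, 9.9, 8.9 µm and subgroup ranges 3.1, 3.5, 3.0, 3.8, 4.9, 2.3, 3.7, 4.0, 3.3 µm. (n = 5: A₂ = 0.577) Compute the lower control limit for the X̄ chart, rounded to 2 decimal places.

6.97

X̄̄ = (8.6 + 8.7 + 8.6 + 9.5 + 8.1 + 9.0 + 9.7 + 9.9 + 8.9) / 9 = 81.0000 / 9 = 9.0000
R̄ = (3.1 + 3.5 + 3.0 + 3.8 + 4.9 + 2.3 + 3.7 + 4.0 + 3.3) / 9 = 31.6000 / 9 = 3.5111
LCL = X̄̄ − A₂·R̄ = 9.0000 − 0.577 × 3.5111 = 6.9741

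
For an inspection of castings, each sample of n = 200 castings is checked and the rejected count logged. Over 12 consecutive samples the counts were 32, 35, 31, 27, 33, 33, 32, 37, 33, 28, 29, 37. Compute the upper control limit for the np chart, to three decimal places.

47.853

p̄ = Σdᵢ / (k·n) = 387 / (12 × 200) = 0.16125
UCL = np̄ + 3·√(np̄(1−p̄)) = 32.2500 + 3 × √(32.2500×0.83875) = 32.2500 + 3 × 5.2009 = 47.8528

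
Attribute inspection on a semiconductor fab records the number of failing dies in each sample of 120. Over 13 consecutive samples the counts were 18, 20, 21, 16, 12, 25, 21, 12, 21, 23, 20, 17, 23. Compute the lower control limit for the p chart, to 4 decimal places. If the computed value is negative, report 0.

p̄ = Σdᵢ / (k·n) = 249 / (13 × 120) = 0.15962
LCL = p̄ − 3·√(p̄(1−p̄)/n) = 0.15962 − 3 × 0.03343 = 0.05931

0.0593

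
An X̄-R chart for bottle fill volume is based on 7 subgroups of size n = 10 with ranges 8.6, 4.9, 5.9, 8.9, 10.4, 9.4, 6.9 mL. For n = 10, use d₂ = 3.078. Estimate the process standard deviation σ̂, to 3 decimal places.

R̄ = (8.6 + 4.9 + 5.9 + 8.9 + 10.4 + 9.4 + 6.9) / 7 = 7.8571
σ̂ = R̄ / d₂ = 7.8571 / 3.078 = 2.5527

2.553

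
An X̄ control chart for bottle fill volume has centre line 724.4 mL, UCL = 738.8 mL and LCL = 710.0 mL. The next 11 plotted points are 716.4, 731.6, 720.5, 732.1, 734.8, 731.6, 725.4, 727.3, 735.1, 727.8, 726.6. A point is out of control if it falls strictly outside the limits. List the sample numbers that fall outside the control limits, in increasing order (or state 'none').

none

All 11 points lie within [710.0, 738.8].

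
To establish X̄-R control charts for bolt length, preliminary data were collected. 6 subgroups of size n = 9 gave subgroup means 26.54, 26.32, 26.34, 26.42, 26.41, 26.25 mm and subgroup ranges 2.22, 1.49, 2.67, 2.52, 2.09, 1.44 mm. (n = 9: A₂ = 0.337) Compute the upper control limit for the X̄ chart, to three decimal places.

X̄̄ = (26.54 + 26.32 + 26.34 + 26.42 + 26.41 + 26.25) / 6 = 158.2800 / 6 = 26.3800
R̄ = (2.22 + 1.49 + 2.67 + 2.52 + 2.09 + 1.44) / 6 = 12.4300 / 6 = 2.0717
UCL = X̄̄ + A₂·R̄ = 26.3800 + 0.337 × 2.0717 = 27.0782

27.078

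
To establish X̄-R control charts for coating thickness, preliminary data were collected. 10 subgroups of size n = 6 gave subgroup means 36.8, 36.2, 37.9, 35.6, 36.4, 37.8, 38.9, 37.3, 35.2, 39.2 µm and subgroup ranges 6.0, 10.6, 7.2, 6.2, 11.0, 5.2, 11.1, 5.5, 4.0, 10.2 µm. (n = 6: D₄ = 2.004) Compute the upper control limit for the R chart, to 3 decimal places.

15.431

R̄ = (6.0 + 10.6 + 7.2 + 6.2 + 11.0 + 5.2 + 11.1 + 5.5 + 4.0 + 10.2) / 10 = 77.0000 / 10 = 7.7000
UCL_R = D₄·R̄ = 2.004 × 7.7000 = 15.4308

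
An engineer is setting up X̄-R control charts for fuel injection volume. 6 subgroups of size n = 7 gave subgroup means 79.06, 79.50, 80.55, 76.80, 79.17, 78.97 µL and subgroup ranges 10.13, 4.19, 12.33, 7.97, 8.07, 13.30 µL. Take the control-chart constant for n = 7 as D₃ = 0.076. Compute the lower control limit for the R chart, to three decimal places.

R̄ = (10.13 + 4.19 + 12.33 + 7.97 + 8.07 + 13.30) / 6 = 55.9900 / 6 = 9.3317
LCL_R = D₃·R̄ = 0.076 × 9.3317 = 0.7092

0.709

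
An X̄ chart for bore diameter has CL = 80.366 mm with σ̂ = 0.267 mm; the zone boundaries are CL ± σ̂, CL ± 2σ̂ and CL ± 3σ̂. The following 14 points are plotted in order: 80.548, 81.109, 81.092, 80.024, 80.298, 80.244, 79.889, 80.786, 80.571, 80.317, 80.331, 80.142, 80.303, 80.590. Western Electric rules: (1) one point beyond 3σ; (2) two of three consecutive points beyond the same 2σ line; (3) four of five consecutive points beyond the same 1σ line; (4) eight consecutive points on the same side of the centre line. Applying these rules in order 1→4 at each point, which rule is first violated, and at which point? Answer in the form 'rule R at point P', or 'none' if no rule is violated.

Zone of each point (C = within 1σ̂, B = 1σ̂–2σ̂, A = 2σ̂–3σ̂, * = beyond 3σ̂; sign = side of CL): 1:+C, 2:+A, 3:+A, 4:-B, 5:-C, 6:-C, 7:-B, 8:+B, 9:+C, 10:-C, 11:-C, 12:-C, 13:-C, 14:+C
Rule 2 (two of three consecutive points beyond the same 2σ limit) is satisfied at point 3.

rule 2 at point 3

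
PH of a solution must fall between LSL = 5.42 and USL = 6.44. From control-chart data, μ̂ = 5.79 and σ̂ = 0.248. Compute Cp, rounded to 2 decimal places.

0.69

Cp = (USL − LSL) / (6σ̂) = (6.44 − 5.42) / (6 × 0.248) = 1.0200 / 1.4880 = 0.6855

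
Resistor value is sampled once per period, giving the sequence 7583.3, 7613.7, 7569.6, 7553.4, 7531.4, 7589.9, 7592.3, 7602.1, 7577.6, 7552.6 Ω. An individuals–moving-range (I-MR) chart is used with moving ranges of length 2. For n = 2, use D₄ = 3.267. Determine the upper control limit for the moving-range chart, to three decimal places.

84.543

Moving ranges: 30.4, 44.1, 16.2, 22.0, 58.5, 2.4, 9.8, 24.5, 25.0; M̄R̄ = 232.9000 / 9 = 25.8778
UCL_MR = D₄·M̄R̄ = 3.267 × 25.8778 = 84.5427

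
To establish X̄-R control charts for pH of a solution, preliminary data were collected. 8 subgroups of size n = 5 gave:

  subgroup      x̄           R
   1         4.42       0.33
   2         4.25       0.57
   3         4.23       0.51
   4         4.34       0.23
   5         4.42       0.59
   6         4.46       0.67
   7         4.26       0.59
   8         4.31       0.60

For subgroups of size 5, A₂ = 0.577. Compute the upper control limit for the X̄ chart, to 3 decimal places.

X̄̄ = (4.42 + 4.25 + 4.23 + 4.34 + 4.42 + 4.46 + 4.26 + 4.31) / 8 = 34.6900 / 8 = 4.3362
R̄ = (0.33 + 0.57 + 0.51 + 0.23 + 0.59 + 0.67 + 0.59 + 0.60) / 8 = 4.0900 / 8 = 0.5112
UCL = X̄̄ + A₂·R̄ = 4.3362 + 0.577 × 0.5112 = 4.6312

4.631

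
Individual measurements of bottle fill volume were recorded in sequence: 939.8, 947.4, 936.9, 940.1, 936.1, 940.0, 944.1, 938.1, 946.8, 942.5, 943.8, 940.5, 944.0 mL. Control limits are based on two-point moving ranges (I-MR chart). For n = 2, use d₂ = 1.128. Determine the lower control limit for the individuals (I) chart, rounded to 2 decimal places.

X̄ = (939.8 + 947.4 + 936.9 + 940.1 + 936.1 + 940.0 + 944.1 + 938.1 + 946.8 + 942.5 + 943.8 + 940.5 + 944.0) / 13 = 941.5462
Moving ranges: 7.6, 10.5, 3.2, 4.0, 3.9, 4.1, 6.0, 8.7, 4.3, 1.3, 3.3, 3.5; M̄R̄ = 60.4000 / 12 = 5.0333
LCL = X̄ − 3·M̄R̄/d₂ = 941.5462 − 3 × 5.0333 / 1.128 = 928.1596

928.16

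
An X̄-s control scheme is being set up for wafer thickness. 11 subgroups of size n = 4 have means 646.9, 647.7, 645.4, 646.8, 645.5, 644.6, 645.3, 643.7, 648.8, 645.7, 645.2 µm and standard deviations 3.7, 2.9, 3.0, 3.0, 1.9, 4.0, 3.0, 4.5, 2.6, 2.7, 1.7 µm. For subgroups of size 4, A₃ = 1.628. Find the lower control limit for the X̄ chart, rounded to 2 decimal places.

X̄̄ = (646.9 + 647.7 + 645.4 + 646.8 + 645.5 + 644.6 + 645.3 + 643.7 + 648.8 + 645.7 + 645.2) / 11 = 645.9636
s̄ = (3.7 + 2.9 + 3.0 + 3.0 + 1.9 + 4.0 + 3.0 + 4.5 + 2.6 + 2.7 + 1.7) / 11 = 3.0000
LCL = X̄̄ − A₃·s̄ = 645.9636 − 1.628 × 3.0000 = 641.0796

641.08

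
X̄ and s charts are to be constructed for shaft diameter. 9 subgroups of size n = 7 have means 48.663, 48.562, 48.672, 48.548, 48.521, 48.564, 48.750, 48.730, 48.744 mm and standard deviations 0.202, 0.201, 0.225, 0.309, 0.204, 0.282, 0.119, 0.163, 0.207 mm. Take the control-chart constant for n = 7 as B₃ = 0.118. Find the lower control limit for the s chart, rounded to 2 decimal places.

0.03

s̄ = (0.202 + 0.201 + 0.225 + 0.309 + 0.204 + 0.282 + 0.119 + 0.163 + 0.207) / 9 = 0.2124
LCL_s = B₃·s̄ = 0.118 × 0.2124 = 0.0251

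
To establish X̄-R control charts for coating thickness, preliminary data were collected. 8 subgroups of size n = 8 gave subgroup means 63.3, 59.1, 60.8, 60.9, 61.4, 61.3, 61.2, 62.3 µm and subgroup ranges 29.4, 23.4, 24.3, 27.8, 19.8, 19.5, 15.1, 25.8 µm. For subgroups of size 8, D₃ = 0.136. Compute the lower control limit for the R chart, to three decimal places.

3.147

R̄ = (29.4 + 23.4 + 24.3 + 27.8 + 19.8 + 19.5 + 15.1 + 25.8) / 8 = 185.1000 / 8 = 23.1375
LCL_R = D₃·R̄ = 0.136 × 23.1375 = 3.1467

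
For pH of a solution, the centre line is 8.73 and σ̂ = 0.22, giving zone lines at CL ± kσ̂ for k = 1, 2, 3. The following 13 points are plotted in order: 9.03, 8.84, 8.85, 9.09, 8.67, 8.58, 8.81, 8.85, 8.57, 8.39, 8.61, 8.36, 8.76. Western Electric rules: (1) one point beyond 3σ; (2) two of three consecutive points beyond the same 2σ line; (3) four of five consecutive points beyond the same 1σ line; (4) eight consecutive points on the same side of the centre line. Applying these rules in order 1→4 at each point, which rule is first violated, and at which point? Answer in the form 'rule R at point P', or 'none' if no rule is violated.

none

Zone of each point (C = within 1σ̂, B = 1σ̂–2σ̂, A = 2σ̂–3σ̂, * = beyond 3σ̂; sign = side of CL): 1:+B, 2:+C, 3:+C, 4:+B, 5:-C, 6:-C, 7:+C, 8:+C, 9:-C, 10:-B, 11:-C, 12:-B, 13:+C
No rule fires across all 13 points.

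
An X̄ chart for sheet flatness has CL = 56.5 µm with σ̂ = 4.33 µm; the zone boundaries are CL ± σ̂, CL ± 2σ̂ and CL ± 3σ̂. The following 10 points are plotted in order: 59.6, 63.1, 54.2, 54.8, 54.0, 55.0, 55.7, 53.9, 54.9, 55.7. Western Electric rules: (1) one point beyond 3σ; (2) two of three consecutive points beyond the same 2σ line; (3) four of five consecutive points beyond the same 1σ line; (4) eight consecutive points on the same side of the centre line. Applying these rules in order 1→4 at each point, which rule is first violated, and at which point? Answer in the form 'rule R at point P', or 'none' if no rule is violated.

Zone of each point (C = within 1σ̂, B = 1σ̂–2σ̂, A = 2σ̂–3σ̂, * = beyond 3σ̂; sign = side of CL): 1:+C, 2:+B, 3:-C, 4:-C, 5:-C, 6:-C, 7:-C, 8:-C, 9:-C, 10:-C
Rule 4 (eight consecutive points on the same side of the centre line) is satisfied at point 10.

rule 4 at point 10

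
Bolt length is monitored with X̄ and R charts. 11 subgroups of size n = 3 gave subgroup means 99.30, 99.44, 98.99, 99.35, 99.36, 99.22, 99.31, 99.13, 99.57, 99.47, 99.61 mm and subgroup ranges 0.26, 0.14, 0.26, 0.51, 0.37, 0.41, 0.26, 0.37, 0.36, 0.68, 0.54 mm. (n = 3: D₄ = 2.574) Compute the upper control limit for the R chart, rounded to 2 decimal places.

0.97

R̄ = (0.26 + 0.14 + 0.26 + 0.51 + 0.37 + 0.41 + 0.26 + 0.37 + 0.36 + 0.68 + 0.54) / 11 = 4.1600 / 11 = 0.3782
UCL_R = D₄·R̄ = 2.574 × 0.3782 = 0.9734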